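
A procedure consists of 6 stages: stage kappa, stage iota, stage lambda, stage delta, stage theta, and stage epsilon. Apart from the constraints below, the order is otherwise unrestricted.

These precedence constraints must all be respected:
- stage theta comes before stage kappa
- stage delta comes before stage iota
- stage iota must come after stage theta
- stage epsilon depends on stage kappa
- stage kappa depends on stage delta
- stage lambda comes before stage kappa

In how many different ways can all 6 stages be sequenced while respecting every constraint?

20

The stages with no prerequisites are stage lambda, stage delta, stage theta; any of them can be placed first.
Systematically extending each partial ordering one stage at a time and counting, there are 20 complete orderings.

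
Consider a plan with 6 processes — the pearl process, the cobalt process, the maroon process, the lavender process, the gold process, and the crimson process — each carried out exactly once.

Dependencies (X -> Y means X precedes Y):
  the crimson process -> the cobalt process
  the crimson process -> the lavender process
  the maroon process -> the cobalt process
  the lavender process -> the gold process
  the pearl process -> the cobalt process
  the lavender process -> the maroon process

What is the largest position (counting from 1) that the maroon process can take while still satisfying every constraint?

The only process forced after the maroon process (directly or by a chain) is the cobalt process.
So at least 1 process follows the maroon process, putting the maroon process no later than position 5. That position is achievable by scheduling everything else first.

5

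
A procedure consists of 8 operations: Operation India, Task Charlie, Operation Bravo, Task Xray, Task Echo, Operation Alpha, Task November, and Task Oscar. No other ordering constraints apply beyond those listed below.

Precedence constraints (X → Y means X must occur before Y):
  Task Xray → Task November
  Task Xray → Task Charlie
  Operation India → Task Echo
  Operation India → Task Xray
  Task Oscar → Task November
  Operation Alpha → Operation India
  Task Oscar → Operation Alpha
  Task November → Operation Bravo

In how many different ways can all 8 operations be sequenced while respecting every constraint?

Only Task Oscar has no prerequisites, so it must go first.
Systematically extending each partial ordering one operation at a time and counting, there are 15 complete orderings.

15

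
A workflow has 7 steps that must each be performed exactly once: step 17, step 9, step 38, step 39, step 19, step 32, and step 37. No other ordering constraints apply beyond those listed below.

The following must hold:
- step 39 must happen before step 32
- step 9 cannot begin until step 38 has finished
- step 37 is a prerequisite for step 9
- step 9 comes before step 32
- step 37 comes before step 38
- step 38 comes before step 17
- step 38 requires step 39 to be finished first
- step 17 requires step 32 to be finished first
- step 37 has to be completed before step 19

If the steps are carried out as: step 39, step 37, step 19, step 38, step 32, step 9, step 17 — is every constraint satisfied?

In the proposed order, step 32 appears before step 9.
That contradicts the constraint that step 9 must precede step 32.

No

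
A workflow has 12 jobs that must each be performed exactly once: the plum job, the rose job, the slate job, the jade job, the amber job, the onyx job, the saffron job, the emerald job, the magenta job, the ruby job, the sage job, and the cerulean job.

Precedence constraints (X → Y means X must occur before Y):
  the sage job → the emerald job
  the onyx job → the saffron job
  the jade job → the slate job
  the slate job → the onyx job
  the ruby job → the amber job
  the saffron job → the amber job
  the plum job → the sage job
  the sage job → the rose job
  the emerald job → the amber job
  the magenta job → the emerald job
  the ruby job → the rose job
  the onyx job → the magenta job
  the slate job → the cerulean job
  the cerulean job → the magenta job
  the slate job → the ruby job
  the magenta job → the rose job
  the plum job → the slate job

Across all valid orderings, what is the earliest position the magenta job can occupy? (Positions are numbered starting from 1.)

6

Every job that must precede the magenta job has to come before it. Tracing all chains that end at the magenta job, those jobs are: the plum job, the slate job, the jade job, the onyx job, the cerulean job — 5 in total.
With 5 mandatory predecessors, the earliest the magenta job can sit is position 5+1 = 6, and placing just those 5 first achieves it.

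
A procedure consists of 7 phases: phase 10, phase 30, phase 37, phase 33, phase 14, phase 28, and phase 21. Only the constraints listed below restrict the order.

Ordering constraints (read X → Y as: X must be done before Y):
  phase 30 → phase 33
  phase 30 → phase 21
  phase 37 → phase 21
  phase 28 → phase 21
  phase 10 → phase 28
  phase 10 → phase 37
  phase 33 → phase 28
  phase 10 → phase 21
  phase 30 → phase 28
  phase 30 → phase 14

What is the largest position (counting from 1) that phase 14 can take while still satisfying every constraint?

Nothing depends on phase 14, so it can be the final phase, position 7.

7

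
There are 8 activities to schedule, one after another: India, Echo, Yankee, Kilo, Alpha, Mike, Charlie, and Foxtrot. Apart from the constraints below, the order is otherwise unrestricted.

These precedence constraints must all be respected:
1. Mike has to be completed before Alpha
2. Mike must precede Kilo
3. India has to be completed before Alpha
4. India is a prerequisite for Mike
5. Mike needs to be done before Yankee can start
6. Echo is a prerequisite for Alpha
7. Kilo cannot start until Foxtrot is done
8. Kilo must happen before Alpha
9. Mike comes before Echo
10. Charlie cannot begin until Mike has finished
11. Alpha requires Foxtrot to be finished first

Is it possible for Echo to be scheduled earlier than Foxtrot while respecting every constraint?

Nothing in the constraints forces Foxtrot before Echo — there is no chain from Foxtrot to Echo.
That means at least one valid schedule has Echo before Foxtrot.

Yes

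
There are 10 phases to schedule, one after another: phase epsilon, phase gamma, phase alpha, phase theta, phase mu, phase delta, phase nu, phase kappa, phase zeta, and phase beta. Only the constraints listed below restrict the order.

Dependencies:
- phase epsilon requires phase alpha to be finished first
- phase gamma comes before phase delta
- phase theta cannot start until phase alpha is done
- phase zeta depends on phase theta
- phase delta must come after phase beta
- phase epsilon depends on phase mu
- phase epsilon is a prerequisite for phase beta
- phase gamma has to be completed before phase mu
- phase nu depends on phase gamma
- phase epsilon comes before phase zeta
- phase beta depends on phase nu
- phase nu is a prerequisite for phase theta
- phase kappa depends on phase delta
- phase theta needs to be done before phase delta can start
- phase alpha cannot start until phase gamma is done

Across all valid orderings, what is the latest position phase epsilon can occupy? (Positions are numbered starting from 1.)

Following every chain forward from phase epsilon, the phases that must come later are phase delta, phase kappa, phase zeta, phase beta — 4 of them.
So at least 4 phases follow phase epsilon, putting phase epsilon no later than position 6. That position is achievable by scheduling everything else first.

6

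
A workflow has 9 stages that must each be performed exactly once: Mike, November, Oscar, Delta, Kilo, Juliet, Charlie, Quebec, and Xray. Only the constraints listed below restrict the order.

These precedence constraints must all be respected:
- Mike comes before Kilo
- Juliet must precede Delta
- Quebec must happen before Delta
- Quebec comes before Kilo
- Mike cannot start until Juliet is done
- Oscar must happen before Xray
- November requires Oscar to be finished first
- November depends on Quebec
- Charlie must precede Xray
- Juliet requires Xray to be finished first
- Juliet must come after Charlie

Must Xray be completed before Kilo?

Yes

There is a constraint chain Xray → Juliet → Mike → Kilo.
Hence Xray necessarily comes before Kilo.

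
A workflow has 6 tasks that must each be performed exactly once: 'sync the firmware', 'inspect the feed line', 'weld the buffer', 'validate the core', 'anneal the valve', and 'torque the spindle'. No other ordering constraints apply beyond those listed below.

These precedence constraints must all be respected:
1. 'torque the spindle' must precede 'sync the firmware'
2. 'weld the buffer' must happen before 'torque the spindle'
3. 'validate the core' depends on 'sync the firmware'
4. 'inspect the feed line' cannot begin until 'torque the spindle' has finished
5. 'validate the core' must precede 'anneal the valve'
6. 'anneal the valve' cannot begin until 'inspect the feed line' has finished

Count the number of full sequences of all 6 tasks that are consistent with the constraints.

Only 'weld the buffer' has no prerequisites, so it must go first.
Counting all ways to extend the partial order to a total order gives 3.

3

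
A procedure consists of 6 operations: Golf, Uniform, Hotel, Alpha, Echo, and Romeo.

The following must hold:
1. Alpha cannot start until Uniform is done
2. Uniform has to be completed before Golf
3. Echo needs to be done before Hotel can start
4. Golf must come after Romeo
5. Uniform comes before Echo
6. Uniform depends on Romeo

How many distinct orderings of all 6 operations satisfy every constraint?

Romeo is the only operation with nothing required before it, so every ordering starts there.
Systematically extending each partial ordering one operation at a time and counting, there are 12 complete orderings.

12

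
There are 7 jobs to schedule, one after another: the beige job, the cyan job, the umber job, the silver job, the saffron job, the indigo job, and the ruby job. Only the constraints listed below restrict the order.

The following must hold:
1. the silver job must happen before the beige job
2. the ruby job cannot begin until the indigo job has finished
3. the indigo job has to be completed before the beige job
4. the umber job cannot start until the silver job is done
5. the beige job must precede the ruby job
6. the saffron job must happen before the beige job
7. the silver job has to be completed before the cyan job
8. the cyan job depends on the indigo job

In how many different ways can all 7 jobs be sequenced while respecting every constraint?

101

The jobs with no prerequisites are the silver job, the saffron job, the indigo job; any of them can be placed first.
Enumerating by repeatedly choosing an available job (one whose prerequisites are all placed) gives 101 distinct complete orderings.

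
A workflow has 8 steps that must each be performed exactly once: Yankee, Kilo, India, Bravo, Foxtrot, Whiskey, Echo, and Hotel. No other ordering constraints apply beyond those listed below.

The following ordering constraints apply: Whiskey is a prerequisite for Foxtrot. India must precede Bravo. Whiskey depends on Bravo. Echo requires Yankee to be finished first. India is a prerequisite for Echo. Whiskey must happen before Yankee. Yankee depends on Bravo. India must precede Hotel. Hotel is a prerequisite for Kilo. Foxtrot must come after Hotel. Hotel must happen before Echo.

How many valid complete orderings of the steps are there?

51

India is the only step with nothing required before it, so every ordering starts there.
Systematically extending each partial ordering one step at a time and counting, there are 51 complete orderings.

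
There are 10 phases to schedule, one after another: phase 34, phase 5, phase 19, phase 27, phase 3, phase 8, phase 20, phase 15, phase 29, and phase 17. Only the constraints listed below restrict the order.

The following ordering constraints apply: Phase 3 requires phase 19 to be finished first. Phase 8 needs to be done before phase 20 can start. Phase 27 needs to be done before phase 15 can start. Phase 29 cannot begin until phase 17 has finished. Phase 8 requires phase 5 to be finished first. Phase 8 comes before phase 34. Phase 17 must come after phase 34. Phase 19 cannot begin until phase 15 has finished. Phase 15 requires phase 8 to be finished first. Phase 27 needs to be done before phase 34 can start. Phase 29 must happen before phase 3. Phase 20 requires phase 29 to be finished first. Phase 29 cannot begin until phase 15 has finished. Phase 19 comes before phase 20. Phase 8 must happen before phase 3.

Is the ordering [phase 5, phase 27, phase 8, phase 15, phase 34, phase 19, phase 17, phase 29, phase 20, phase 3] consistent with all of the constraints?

Yes

Checking each listed constraint against this order: for instance, phase 8 is in position 3 and phase 3 in position 10, so that constraint holds — and the remaining constraints check out the same way.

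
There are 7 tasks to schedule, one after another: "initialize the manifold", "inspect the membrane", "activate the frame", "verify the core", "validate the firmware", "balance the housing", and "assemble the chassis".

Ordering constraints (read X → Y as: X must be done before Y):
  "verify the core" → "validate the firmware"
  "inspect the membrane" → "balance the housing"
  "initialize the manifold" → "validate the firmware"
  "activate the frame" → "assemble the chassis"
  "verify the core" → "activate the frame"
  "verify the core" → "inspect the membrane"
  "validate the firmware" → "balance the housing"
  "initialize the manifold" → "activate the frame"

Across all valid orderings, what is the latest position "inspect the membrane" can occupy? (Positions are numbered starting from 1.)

Following the constraints forward from "inspect the membrane", its only required successor is "balance the housing".
So at least 1 task follows "inspect the membrane", putting "inspect the membrane" no later than position 6. That position is achievable by scheduling everything else first.

6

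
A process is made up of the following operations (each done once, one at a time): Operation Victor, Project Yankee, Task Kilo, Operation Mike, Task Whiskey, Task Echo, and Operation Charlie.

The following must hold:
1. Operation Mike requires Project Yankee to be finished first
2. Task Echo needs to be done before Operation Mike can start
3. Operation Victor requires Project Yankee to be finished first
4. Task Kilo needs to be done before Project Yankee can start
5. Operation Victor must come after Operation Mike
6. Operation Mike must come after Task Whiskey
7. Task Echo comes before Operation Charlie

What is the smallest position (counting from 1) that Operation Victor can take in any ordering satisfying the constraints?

Every operation that must precede Operation Victor has to come before it. Tracing all chains that end at Operation Victor, those operations are: Project Yankee, Task Kilo, Operation Mike, Task Whiskey, Task Echo — 5 in total.
So at minimum 5 operations come before Operation Victor, putting Operation Victor no earlier than position 6. That position is achievable by scheduling exactly those predecessors first.

6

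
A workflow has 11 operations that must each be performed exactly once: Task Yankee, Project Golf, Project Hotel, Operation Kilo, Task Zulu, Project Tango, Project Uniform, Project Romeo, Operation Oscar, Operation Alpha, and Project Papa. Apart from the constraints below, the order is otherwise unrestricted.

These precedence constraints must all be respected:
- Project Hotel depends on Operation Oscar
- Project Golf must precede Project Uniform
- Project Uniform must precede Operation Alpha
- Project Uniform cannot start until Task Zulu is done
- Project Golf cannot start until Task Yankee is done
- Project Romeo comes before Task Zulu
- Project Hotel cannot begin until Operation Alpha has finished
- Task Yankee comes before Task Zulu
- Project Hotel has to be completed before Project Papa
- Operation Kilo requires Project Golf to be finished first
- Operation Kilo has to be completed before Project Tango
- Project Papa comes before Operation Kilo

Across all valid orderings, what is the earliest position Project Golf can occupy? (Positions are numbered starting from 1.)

The only operation forced before Project Golf (directly or transitively) is Task Yankee.
So at minimum 1 operation comes before Project Golf, putting Project Golf no earlier than position 2. That position is achievable by scheduling exactly that predecessor first.

2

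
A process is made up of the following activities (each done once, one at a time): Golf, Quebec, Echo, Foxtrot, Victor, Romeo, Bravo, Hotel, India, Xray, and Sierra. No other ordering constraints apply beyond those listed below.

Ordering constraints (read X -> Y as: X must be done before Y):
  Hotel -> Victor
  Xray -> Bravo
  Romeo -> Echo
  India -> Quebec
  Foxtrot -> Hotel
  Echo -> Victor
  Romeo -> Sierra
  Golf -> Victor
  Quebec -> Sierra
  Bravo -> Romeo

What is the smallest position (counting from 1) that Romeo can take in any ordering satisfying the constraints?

3

The activities that are forced before Romeo, directly or transitively, are Bravo, Xray. That's 2 activities.
So at minimum 2 activities come before Romeo, putting Romeo no earlier than position 3. That position is achievable by scheduling exactly those predecessors first.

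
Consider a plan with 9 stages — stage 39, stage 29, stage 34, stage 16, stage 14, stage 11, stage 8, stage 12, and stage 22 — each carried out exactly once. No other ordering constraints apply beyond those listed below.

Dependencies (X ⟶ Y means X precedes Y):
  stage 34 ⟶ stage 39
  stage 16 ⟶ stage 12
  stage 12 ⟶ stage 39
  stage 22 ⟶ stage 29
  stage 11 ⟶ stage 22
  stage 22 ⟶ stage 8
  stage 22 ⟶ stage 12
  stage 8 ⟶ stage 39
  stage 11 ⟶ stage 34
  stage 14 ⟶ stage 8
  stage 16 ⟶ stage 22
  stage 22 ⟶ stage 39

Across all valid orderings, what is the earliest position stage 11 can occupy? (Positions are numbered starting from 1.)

Stage 11 has no prerequisites at all, so it can go in position 1.

1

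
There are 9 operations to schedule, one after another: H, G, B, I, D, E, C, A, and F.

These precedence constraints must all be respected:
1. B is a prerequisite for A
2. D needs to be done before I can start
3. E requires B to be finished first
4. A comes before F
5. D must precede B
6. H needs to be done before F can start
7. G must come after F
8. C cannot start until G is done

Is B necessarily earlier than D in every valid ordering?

The constraints actually force D before B (via D → B), not the other way around.
So B never precedes D.

No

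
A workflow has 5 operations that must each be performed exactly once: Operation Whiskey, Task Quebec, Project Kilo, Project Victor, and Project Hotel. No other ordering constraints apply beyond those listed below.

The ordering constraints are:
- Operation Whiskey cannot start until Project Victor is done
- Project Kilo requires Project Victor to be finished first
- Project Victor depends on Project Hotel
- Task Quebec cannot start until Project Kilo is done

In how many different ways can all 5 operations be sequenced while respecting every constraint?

3

Project Hotel is the only operation with nothing required before it, so every ordering starts there.
Systematically extending each partial ordering one operation at a time and counting, there are 3 complete orderings.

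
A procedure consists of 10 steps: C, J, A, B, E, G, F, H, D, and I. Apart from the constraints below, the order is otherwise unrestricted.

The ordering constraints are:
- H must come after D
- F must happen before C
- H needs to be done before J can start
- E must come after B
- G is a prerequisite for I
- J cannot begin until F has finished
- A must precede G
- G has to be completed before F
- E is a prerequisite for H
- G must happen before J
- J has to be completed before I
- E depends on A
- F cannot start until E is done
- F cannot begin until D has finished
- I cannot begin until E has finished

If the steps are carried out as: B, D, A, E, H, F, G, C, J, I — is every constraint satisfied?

No

In the proposed order, F appears before G.
But one of the constraints requires G before F, so this ordering violates it.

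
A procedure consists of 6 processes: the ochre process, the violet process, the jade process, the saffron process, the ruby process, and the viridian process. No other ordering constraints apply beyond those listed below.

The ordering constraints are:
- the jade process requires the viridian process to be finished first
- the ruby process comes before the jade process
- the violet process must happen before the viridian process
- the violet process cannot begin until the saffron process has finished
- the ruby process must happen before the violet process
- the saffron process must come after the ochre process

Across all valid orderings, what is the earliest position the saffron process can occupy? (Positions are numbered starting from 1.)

2

The only process forced before the saffron process (directly or transitively) is the ochre process.
With 1 mandatory predecessor, the earliest the saffron process can sit is position 1+1 = 2, and placing just that one first achieves it.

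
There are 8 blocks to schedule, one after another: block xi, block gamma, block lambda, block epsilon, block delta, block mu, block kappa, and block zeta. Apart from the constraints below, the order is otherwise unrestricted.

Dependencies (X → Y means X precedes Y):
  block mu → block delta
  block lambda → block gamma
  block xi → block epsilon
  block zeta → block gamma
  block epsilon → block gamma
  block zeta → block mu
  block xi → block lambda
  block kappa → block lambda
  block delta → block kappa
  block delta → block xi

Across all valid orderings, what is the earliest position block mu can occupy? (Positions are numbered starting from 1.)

The only block forced before block mu (directly or transitively) is block zeta.
So at minimum 1 block comes before block mu, putting block mu no earlier than position 2. That position is achievable by scheduling exactly that predecessor first.

2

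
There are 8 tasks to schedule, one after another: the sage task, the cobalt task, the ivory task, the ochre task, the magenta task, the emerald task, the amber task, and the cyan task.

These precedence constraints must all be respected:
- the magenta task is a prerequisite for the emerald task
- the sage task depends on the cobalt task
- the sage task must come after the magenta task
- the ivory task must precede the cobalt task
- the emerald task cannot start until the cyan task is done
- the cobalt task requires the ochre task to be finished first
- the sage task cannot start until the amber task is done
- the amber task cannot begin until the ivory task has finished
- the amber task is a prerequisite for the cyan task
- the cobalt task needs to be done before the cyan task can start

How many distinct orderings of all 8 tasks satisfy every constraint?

85

3 tasks have no prerequisites (the ivory task, the ochre task, the magenta task), so any of them could come first.
Counting all ways to extend the partial order to a total order gives 85.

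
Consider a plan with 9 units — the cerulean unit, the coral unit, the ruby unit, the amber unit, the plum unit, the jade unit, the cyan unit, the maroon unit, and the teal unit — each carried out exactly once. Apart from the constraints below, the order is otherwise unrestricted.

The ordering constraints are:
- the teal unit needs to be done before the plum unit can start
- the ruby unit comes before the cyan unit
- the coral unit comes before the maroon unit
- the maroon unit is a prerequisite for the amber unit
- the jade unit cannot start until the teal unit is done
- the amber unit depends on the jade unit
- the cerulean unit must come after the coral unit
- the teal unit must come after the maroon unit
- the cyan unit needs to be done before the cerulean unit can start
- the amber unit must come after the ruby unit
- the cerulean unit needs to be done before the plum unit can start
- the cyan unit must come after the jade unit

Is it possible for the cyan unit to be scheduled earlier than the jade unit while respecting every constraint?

No

There is a dependency chain the jade unit → the cyan unit, so the cyan unit always comes after the jade unit.
Hence the cyan unit can never be scheduled before the jade unit.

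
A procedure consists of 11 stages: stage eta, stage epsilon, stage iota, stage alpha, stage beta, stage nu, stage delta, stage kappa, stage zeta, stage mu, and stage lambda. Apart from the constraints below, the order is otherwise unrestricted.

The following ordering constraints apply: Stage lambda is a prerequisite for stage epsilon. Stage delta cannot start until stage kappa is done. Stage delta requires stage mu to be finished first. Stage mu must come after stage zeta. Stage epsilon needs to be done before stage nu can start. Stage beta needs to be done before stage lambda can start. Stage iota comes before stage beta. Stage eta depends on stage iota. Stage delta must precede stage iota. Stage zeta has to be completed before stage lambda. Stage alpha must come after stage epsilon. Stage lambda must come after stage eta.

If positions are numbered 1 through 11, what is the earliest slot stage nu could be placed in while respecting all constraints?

10

The stages that are forced before stage nu, directly or transitively, are stage eta, stage epsilon, stage iota, stage beta, stage delta, stage kappa, stage zeta, stage mu, stage lambda. That's 9 stages.
With 9 mandatory predecessors, the earliest stage nu can sit is position 9+1 = 10, and placing just those 9 first achieves it.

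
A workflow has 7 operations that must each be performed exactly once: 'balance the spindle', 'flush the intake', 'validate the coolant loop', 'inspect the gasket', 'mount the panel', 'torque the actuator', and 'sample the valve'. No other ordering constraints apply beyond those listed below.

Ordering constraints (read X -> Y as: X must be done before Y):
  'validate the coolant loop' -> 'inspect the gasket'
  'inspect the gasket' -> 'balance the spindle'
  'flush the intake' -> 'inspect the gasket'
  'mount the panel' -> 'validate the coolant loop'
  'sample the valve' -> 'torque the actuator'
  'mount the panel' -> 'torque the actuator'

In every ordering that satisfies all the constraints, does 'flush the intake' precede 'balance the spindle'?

Chaining the stated constraints: 'flush the intake' → 'inspect the gasket' → 'balance the spindle'.
So 'flush the intake' must precede 'balance the spindle' in any valid ordering.

Yes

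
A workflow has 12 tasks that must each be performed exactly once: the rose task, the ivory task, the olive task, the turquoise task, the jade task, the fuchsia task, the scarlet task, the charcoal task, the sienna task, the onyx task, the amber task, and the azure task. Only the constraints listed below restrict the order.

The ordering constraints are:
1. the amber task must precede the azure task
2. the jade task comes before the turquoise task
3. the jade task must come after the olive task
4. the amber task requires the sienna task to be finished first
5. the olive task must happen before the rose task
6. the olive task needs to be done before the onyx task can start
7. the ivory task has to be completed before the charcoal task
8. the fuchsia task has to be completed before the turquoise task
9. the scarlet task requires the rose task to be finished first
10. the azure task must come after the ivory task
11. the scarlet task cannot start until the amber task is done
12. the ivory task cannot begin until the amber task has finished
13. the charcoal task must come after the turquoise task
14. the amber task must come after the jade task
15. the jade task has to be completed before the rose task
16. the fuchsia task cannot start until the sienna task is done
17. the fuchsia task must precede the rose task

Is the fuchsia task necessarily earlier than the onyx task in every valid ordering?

The fuchsia task and the onyx task are not related by any chain of constraints.
So the fuchsia task can come before the onyx task or after — it is not forced.

No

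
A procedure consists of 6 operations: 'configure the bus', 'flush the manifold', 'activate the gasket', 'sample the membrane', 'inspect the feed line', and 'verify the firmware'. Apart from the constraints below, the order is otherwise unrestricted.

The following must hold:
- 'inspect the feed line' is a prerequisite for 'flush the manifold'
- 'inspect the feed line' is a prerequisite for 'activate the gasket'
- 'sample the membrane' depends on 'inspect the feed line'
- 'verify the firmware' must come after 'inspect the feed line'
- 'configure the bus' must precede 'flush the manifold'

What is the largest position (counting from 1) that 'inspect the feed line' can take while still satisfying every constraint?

Following every chain forward from 'inspect the feed line', the operations that must come later are 'flush the manifold', 'activate the gasket', 'sample the membrane', 'verify the firmware' — 4 of them.
So at least 4 operations follow 'inspect the feed line', putting 'inspect the feed line' no later than position 2. That position is achievable by scheduling everything else first.

2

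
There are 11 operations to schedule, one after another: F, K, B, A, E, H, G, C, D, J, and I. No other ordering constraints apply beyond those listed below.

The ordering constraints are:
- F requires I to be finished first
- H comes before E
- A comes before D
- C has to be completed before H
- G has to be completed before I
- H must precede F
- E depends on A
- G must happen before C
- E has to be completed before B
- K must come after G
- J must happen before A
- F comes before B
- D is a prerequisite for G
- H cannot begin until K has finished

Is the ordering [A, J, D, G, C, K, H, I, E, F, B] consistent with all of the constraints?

No

In the proposed order, A appears before J.
Since J is required before A, the ordering is invalid.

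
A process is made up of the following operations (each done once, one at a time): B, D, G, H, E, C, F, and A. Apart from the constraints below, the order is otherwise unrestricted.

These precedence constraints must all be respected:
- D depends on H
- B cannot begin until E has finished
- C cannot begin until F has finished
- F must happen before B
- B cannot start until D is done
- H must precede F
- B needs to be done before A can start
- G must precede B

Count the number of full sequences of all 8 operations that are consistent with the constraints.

170

The operations with no prerequisites are G, H, E; any of them can be placed first.
Enumerating by repeatedly choosing an available operation (one whose prerequisites are all placed) gives 170 distinct complete orderings.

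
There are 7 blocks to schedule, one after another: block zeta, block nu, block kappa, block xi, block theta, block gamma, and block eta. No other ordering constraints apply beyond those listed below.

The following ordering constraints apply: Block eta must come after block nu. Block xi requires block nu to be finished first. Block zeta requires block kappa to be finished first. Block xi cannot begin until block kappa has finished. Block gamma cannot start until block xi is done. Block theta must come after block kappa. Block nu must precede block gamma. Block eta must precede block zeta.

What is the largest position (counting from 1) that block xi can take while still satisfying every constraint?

The only block forced after block xi (directly or by a chain) is block gamma.
With 1 mandatory successor out of 7 blocks total, the latest slot for block xi is 7−1 = 6, and it's reachable by doing all non-successors before block xi.

6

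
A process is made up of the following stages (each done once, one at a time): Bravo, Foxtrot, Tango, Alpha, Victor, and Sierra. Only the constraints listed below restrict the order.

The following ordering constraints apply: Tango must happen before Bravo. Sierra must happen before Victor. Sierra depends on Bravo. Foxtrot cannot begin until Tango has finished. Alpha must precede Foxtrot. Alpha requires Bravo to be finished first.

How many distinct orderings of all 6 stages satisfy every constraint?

Only Tango has no prerequisites, so it must go first.
Systematically extending each partial ordering one stage at a time and counting, there are 6 complete orderings.

6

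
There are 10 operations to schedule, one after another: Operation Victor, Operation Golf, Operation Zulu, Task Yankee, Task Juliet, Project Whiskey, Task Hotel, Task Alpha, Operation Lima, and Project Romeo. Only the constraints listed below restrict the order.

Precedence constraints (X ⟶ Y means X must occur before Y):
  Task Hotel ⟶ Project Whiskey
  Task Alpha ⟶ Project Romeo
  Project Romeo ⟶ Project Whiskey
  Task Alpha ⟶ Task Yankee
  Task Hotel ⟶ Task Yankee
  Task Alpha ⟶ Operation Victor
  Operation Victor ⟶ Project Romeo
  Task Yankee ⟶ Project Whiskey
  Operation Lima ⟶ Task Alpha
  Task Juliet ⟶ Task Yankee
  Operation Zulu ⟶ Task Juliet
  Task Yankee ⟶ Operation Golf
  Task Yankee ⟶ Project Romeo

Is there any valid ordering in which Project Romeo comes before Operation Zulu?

The constraints give a chain Operation Zulu → Task Juliet → Task Yankee → Project Romeo, which forces Operation Zulu before Project Romeo.
So no valid ordering can have Project Romeo before Operation Zulu.

No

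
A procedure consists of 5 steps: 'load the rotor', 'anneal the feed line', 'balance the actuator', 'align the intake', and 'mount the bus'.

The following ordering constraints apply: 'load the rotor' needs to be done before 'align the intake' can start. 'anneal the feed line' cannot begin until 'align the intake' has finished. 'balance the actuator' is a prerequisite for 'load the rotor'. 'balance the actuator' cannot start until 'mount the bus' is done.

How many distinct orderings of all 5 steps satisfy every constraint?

'mount the bus' is the only step with nothing required before it, so every ordering starts there.
Continuing from there, at each step only one step has all its prerequisites placed, so the ordering is fully determined — there is exactly 1.

1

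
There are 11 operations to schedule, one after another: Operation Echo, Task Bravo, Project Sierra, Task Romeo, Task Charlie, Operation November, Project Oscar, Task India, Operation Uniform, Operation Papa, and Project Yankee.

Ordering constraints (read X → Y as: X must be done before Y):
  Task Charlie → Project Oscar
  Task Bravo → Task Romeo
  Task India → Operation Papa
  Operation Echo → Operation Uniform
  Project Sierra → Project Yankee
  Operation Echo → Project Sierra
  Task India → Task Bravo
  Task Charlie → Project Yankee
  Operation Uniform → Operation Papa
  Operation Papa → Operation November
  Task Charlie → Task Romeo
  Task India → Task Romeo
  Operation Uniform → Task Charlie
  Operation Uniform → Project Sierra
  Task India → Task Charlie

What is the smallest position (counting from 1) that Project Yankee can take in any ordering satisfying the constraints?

6

Working backwards through the constraints from Project Yankee, its full set of required predecessors is Operation Echo, Project Sierra, Task Charlie, Task India, Operation Uniform — 5 of them.
With 5 mandatory predecessors, the earliest Project Yankee can sit is position 5+1 = 6, and placing just those 5 first achieves it.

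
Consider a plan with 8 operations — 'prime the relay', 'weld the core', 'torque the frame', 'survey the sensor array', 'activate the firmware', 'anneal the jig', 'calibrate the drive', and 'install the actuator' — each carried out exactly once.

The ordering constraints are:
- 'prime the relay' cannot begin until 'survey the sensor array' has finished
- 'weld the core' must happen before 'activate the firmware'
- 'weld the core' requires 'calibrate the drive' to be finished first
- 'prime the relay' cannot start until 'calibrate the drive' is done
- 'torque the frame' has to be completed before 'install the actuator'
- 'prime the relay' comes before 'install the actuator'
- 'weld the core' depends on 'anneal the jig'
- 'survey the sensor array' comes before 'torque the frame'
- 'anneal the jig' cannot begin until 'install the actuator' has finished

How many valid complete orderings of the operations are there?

5

The operations with no prerequisites are 'survey the sensor array', 'calibrate the drive'; any of them can be placed first.
Enumerating by repeatedly choosing an available operation (one whose prerequisites are all placed) gives 5 distinct complete orderings.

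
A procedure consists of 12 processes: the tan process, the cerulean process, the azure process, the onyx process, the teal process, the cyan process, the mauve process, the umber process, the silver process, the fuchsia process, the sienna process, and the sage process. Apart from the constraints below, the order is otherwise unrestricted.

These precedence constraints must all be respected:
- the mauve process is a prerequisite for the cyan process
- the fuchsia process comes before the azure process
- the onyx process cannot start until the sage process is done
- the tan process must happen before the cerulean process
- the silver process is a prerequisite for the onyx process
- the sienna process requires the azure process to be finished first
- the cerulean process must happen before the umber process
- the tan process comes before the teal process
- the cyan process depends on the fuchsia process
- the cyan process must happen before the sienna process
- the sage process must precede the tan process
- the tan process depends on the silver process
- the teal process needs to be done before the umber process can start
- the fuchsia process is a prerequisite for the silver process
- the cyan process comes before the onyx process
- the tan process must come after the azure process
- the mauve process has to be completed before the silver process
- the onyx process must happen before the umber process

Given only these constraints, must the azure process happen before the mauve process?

No

No chain of constraints connects the azure process to the mauve process in either direction.
So the azure process can come before the mauve process or after — it is not forced.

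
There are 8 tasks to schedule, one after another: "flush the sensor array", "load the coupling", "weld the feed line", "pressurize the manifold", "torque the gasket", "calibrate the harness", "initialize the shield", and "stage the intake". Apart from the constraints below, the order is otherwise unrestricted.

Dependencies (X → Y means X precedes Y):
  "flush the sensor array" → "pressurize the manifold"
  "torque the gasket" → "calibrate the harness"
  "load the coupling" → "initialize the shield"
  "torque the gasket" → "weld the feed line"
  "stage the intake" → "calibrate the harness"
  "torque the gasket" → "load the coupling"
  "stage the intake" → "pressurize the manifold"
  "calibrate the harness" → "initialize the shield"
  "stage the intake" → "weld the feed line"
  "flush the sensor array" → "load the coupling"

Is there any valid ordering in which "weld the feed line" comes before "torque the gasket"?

The constraints give a chain "torque the gasket" → "weld the feed line", which forces "torque the gasket" before "weld the feed line".
Hence "weld the feed line" can never be scheduled before "torque the gasket".

No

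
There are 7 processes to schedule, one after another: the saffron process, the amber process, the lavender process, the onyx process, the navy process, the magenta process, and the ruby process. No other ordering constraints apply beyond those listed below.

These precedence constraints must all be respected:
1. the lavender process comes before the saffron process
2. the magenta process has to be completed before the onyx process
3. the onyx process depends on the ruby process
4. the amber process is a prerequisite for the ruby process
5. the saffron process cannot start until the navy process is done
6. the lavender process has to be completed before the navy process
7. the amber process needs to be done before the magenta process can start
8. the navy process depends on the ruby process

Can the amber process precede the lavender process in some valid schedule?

No chain of constraints runs from the lavender process to the amber process, so the lavender process is not required to come first.
That means at least one valid schedule has the amber process before the lavender process.

Yes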